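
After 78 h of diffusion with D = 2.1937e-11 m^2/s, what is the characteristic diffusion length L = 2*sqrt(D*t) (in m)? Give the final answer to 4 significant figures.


t = 78 hr = 280800 s
Diffusion length = 2*sqrt(D*t)
= 2*sqrt(2.1937e-11 * 280800)
= 4.964e-03 m


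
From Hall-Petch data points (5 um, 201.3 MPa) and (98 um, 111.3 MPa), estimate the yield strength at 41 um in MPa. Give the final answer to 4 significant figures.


sigma_y = sigma0 + k / sqrt(d)
1/sqrt(d1) = 1/sqrt(5e-06) = 447.214;  1/sqrt(d2) = 101.015
k = (sigma1 - sigma2) / (1/sqrt(d1) - 1/sqrt(d2)) = (201.3 - 111.3) / (447.214 - 101.015) = 0.259967 MPa*m^0.5
sigma0 = sigma1 - k/sqrt(d1) = 201.3 - 0.259967*447.214 = 85.0394 MPa
sigma_y(d3) = 85.0394 + 0.259967 / sqrt(4.1e-05) = 125.6 MPa


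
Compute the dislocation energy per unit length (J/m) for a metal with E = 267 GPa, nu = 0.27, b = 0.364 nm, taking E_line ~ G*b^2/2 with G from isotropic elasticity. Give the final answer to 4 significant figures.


Step 1: G = E / (2*(1+nu))
G = 267 / (2*(1+0.27)) = 105.118 GPa = 1.05118e+11 Pa
Step 2: E_line = G*b^2/2
b = 0.364 nm = 3.64e-10 m
E_line = 0.5 * 1.05118e+11 * (3.64e-10)^2 = 6.964e-09 J/m


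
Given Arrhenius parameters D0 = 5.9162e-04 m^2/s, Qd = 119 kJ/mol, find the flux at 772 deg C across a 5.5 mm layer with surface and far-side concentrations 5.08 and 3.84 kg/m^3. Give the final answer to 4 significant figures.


Step 1: D = D0 * exp(-Qd/(R*T))
T = 772 + 273.15 = 1045.15 K
D = 5.9162e-04 * exp(-119e3 / (8.314 * 1045.15)) = 6.67469e-10 m^2/s
Step 2: J = D * (C1 - C2) / dx
J = 6.67469e-10 * (5.08 - 3.84) / 5.5e-03
J = 1.505e-07 kg/(m^2*s)


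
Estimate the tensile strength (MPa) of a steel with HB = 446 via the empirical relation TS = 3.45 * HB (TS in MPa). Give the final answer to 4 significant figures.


TS (MPa) = 3.45 * HB
TS = 3.45 * 446
TS = 1539 MPa


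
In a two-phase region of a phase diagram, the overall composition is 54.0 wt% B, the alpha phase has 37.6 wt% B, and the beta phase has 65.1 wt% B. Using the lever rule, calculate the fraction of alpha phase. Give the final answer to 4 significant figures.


f_alpha = (C_beta - C0) / (C_beta - C_alpha)
f_alpha = (65.1 - 54.0) / (65.1 - 37.6)
f_alpha = 0.4036


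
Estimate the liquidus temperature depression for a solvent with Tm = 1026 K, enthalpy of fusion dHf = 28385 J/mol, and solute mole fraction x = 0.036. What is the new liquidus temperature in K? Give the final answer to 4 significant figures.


dT = R*Tm^2*x / dHf
dT = 8.314 * 1026^2 * 0.036 / 28385
dT = 11.0999 K
T_new = 1026 - 11.0999 = 1015 K


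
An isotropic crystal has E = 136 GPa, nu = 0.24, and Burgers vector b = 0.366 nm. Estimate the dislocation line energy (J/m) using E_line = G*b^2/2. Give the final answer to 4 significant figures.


Step 1: G = E / (2*(1+nu))
G = 136 / (2*(1+0.24)) = 54.8387 GPa = 5.48387e+10 Pa
Step 2: E_line = G*b^2/2
b = 0.366 nm = 3.66e-10 m
E_line = 0.5 * 5.48387e+10 * (3.66e-10)^2 = 3.673e-09 J/m


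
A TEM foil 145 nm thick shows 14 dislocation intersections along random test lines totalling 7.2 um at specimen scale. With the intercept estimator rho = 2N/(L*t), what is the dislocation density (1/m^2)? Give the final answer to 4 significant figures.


rho = 2N / (L * t)
L = 7.2 um = 7.2e-06 m, t = 145 nm = 1.45e-07 m
rho = 2 * 14 / (7.2e-06 * 1.45e-07)
rho = 2.682e+13 1/m^2


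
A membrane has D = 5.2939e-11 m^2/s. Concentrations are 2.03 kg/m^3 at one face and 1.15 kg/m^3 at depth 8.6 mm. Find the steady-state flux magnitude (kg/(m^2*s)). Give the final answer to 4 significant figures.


J = -D * (dC/dx) = D * (C1 - C2) / dx
J = 5.2939e-11 * (2.03 - 1.15) / 8.6e-03
J = 5.417e-09 kg/(m^2*s)


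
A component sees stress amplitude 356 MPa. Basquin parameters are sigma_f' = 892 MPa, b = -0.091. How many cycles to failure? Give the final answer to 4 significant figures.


sigma_a = sigma_f' * (2*Nf)^b
2*Nf = (sigma_a / sigma_f')^(1/b)
2*Nf = (356 / 892)^(1/-0.091)
2*Nf = 24192.4
Nf = 12100 cycles


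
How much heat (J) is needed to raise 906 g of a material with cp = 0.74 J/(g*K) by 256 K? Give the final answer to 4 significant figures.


Q = m * cp * dT
Q = 906 * 0.74 * 256
Q = 171600 J


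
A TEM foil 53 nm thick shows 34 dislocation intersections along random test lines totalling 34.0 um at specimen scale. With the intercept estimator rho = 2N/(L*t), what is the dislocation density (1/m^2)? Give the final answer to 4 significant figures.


rho = 2N / (L * t)
L = 34.0 um = 3.4e-05 m, t = 53 nm = 5.3e-08 m
rho = 2 * 34 / (3.4e-05 * 5.3e-08)
rho = 3.774e+13 1/m^2


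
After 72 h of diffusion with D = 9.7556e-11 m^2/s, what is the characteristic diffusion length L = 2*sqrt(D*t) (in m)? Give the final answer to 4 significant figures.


t = 72 hr = 259200 s
Diffusion length = 2*sqrt(D*t)
= 2*sqrt(9.7556e-11 * 259200)
= 0.01006 m


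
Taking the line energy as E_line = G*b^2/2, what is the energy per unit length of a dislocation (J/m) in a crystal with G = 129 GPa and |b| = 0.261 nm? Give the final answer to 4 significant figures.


E = G*b^2/2
b = 0.261 nm = 2.61e-10 m
G = 129 GPa = 1.29e+11 Pa
E = 0.5 * 1.29e+11 * (2.61e-10)^2
E = 4.394e-09 J/m


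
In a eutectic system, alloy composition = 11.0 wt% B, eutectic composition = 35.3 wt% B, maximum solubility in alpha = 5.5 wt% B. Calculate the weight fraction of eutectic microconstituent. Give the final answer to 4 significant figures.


f_primary = (C_e - C0) / (C_e - C_alpha_max)
f_primary = (35.3 - 11.0) / (35.3 - 5.5)
f_primary = 0.815436
f_eutectic = 1 - 0.815436 = 0.1846


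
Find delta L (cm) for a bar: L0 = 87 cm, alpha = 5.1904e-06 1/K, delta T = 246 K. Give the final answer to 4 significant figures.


dL = L0 * alpha * dT
dL = 87 * 5.1904e-06 * 246
dL = 0.1111 cm


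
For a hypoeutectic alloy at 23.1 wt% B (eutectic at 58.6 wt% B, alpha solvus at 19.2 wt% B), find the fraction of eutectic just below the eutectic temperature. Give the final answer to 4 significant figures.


f_primary = (C_e - C0) / (C_e - C_alpha_max)
f_primary = (58.6 - 23.1) / (58.6 - 19.2)
f_primary = 0.901015
f_eutectic = 1 - 0.901015 = 0.09898


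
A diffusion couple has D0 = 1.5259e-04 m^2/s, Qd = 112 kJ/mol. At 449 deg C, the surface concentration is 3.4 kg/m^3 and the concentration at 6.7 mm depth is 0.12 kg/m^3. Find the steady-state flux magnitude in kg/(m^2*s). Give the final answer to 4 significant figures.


Step 1: D = D0 * exp(-Qd/(R*T))
T = 449 + 273.15 = 722.15 K
D = 1.5259e-04 * exp(-112e3 / (8.314 * 722.15)) = 1.20791e-12 m^2/s
Step 2: J = D * (C1 - C2) / dx
J = 1.20791e-12 * (3.4 - 0.12) / 6.7e-03
J = 5.913e-10 kg/(m^2*s)


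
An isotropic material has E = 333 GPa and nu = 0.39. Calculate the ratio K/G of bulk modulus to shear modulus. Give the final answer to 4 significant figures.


G = E / (2*(1+nu))
G = 333 / (2*(1+0.39)) = 119.784 GPa
K = E / (3*(1-2*nu))
K = 333 / (3*(1-2*0.39)) = 504.545 GPa
K/G = 504.545 / 119.784 = 4.212


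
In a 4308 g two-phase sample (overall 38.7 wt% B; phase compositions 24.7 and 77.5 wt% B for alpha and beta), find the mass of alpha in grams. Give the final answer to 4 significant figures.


f_alpha = (C_beta - C0) / (C_beta - C_alpha)
f_alpha = (77.5 - 38.7) / (77.5 - 24.7) = 0.734848
m_alpha = f_alpha * m_total = 0.734848 * 4308 = 3166 g


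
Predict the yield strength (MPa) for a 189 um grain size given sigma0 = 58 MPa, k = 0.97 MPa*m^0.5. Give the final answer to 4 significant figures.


sigma_y = sigma0 + k / sqrt(d)
d = 189 um = 1.89e-04 m
sigma_y = 58 + 0.97 / sqrt(1.89e-04)
sigma_y = 128.6 MPa


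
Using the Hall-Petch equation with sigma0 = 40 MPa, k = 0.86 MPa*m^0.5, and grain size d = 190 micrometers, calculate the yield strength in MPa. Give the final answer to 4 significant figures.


sigma_y = sigma0 + k / sqrt(d)
d = 190 um = 1.9e-04 m
sigma_y = 40 + 0.86 / sqrt(1.9e-04)
sigma_y = 102.4 MPa


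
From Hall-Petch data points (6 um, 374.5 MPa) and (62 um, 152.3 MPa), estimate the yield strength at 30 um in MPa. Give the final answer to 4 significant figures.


sigma_y = sigma0 + k / sqrt(d)
1/sqrt(d1) = 1/sqrt(6e-06) = 408.248;  1/sqrt(d2) = 127
k = (sigma1 - sigma2) / (1/sqrt(d1) - 1/sqrt(d2)) = (374.5 - 152.3) / (408.248 - 127) = 0.79005 MPa*m^0.5
sigma0 = sigma1 - k/sqrt(d1) = 374.5 - 0.79005*408.248 = 51.9636 MPa
sigma_y(d3) = 51.9636 + 0.79005 / sqrt(3e-05) = 196.2 MPa


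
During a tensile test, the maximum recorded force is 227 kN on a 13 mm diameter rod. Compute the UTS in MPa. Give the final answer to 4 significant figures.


A0 = pi*(d/2)^2 = pi*(13/2)^2 = 132.732 mm^2
UTS = F_max / A0 = 227*1000 / 132.732
UTS = 1710 MPa


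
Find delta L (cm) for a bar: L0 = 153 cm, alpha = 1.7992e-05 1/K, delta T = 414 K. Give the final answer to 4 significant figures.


dL = L0 * alpha * dT
dL = 153 * 1.7992e-05 * 414
dL = 1.14 cm


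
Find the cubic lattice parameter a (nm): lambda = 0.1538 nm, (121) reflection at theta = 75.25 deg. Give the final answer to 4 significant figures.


d = lambda / (2*sin(theta))
d = 0.1538 / (2*sin(75.25 deg))
d = 0.0795205 nm
a = d * sqrt(h^2+k^2+l^2) = 0.0795205 * sqrt(6)
a = 0.1948 nm


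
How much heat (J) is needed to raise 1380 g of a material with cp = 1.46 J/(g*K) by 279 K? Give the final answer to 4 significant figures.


Q = m * cp * dT
Q = 1380 * 1.46 * 279
Q = 562100 J


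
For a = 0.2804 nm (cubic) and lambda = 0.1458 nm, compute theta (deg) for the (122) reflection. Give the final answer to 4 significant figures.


d = a / sqrt(h^2+k^2+l^2)
d = 0.2804 / sqrt(9) = 0.0934667 nm
lambda = 2*d*sin(theta)  =>  sin(theta) = lambda / (2*d)
sin(theta) = 0.1458 / (2 * 0.0934667) = 0.779957
theta = 51.26 deg


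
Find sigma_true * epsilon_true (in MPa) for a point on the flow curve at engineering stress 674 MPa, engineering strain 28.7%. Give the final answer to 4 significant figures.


sigma_true = sigma_eng * (1 + epsilon_eng)
sigma_true = 674 * (1 + 0.287) = 867.438 MPa
epsilon_true = ln(1 + epsilon_eng)
epsilon_true = ln(1 + 0.287) = 0.252314
sigma_true * epsilon_true = 867.438 * 0.252314 = 218.9 MPa


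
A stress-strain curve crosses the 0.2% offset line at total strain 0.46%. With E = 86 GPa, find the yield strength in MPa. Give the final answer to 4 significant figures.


Offset strain = 0.002
Elastic strain at yield = total_strain - offset = 4.6e-03 - 0.002 = 2.6e-03
sigma_y = E * elastic_strain = 86000 * 2.6e-03
sigma_y = 223.6 MPa


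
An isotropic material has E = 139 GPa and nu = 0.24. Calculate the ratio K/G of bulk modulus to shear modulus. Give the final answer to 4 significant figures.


G = E / (2*(1+nu))
G = 139 / (2*(1+0.24)) = 56.0484 GPa
K = E / (3*(1-2*nu))
K = 139 / (3*(1-2*0.24)) = 89.1026 GPa
K/G = 89.1026 / 56.0484 = 1.59


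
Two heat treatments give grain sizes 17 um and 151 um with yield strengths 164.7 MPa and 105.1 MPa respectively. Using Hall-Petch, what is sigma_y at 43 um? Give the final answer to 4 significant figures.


sigma_y = sigma0 + k / sqrt(d)
1/sqrt(d1) = 1/sqrt(1.7e-05) = 242.536;  1/sqrt(d2) = 81.3788
k = (sigma1 - sigma2) / (1/sqrt(d1) - 1/sqrt(d2)) = (164.7 - 105.1) / (242.536 - 81.3788) = 0.369826 MPa*m^0.5
sigma0 = sigma1 - k/sqrt(d1) = 164.7 - 0.369826*242.536 = 75.004 MPa
sigma_y(d3) = 75.004 + 0.369826 / sqrt(4.3e-05) = 131.4 MPa


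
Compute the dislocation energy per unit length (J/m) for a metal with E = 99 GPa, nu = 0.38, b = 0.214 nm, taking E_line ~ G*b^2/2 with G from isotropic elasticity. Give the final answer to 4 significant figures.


Step 1: G = E / (2*(1+nu))
G = 99 / (2*(1+0.38)) = 35.8696 GPa = 3.58696e+10 Pa
Step 2: E_line = G*b^2/2
b = 0.214 nm = 2.14e-10 m
E_line = 0.5 * 3.58696e+10 * (2.14e-10)^2 = 8.213e-10 J/m


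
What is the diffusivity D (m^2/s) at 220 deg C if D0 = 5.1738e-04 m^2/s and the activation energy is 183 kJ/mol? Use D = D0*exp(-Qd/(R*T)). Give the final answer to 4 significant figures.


D = D0 * exp(-Qd / (R*T))
T = 493.15 K
D = 5.1738e-04 * exp(-183e3 / (8.314 * 493.15))
D = 2.136e-23 m^2/s


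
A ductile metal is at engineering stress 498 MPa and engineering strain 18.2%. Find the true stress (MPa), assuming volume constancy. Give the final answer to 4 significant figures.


sigma_true = sigma_eng * (1 + epsilon_eng)
sigma_true = 498 * (1 + 0.182)
sigma_true = 588.6 MPa


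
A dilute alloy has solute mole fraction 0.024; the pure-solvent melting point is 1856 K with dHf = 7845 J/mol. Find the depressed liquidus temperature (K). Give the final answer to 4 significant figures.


dT = R*Tm^2*x / dHf
dT = 8.314 * 1856^2 * 0.024 / 7845
dT = 87.6162 K
T_new = 1856 - 87.6162 = 1768 K


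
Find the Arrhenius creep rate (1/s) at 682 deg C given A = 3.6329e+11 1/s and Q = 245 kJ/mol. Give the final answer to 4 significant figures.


rate = A * exp(-Q / (R*T))
T = 682 + 273.15 = 955.15 K
rate = 3.6329e+11 * exp(-245e3 / (8.314 * 955.15))
rate = 0.0145 1/s


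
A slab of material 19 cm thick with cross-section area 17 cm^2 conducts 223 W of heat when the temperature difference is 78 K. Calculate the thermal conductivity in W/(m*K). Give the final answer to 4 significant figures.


k = Q*L / (A*dT)
L = 0.19 m, A = 1.7e-03 m^2
k = 223 * 0.19 / (1.7e-03 * 78)
k = 319.5 W/(m*K)


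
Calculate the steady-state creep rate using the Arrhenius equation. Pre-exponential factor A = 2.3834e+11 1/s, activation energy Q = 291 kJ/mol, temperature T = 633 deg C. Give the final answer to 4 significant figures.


rate = A * exp(-Q / (R*T))
T = 633 + 273.15 = 906.15 K
rate = 2.3834e+11 * exp(-291e3 / (8.314 * 906.15))
rate = 4e-06 1/s


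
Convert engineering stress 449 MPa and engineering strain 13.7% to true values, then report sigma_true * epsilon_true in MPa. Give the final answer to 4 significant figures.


sigma_true = sigma_eng * (1 + epsilon_eng)
sigma_true = 449 * (1 + 0.137) = 510.513 MPa
epsilon_true = ln(1 + epsilon_eng)
epsilon_true = ln(1 + 0.137) = 0.128393
sigma_true * epsilon_true = 510.513 * 0.128393 = 65.55 MPa


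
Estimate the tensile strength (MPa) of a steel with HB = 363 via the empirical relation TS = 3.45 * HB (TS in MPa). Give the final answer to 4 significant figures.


TS (MPa) = 3.45 * HB
TS = 3.45 * 363
TS = 1252 MPa


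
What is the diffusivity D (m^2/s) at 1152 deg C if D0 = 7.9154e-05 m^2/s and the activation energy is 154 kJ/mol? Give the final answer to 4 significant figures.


D = D0 * exp(-Qd / (R*T))
T = 1425.15 K
D = 7.9154e-05 * exp(-154e3 / (8.314 * 1425.15))
D = 1.794e-10 m^2/s


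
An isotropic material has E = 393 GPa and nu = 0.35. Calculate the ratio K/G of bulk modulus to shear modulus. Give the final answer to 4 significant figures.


G = E / (2*(1+nu))
G = 393 / (2*(1+0.35)) = 145.556 GPa
K = E / (3*(1-2*nu))
K = 393 / (3*(1-2*0.35)) = 436.667 GPa
K/G = 436.667 / 145.556 = 3


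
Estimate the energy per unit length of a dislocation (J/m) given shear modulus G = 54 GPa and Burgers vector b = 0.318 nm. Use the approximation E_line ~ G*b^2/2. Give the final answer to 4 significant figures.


E = G*b^2/2
b = 0.318 nm = 3.18e-10 m
G = 54 GPa = 5.4e+10 Pa
E = 0.5 * 5.4e+10 * (3.18e-10)^2
E = 2.73e-09 J/m


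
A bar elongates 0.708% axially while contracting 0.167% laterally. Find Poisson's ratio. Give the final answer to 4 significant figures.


nu = -epsilon_lat / epsilon_axial
Lateral strain is contraction (negative), so using magnitudes:
nu = 0.167 / 0.708
nu = 0.2359


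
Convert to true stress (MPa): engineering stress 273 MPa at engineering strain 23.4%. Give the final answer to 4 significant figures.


sigma_true = sigma_eng * (1 + epsilon_eng)
sigma_true = 273 * (1 + 0.234)
sigma_true = 336.9 MPa


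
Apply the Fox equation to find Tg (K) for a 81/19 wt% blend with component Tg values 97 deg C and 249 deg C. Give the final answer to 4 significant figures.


1/Tg = w1/Tg1 + w2/Tg2 (in Kelvin)
Tg1 = 370.15 K, Tg2 = 522.15 K
1/Tg = 0.81/370.15 + 0.19/522.15
Tg = 391.8 K


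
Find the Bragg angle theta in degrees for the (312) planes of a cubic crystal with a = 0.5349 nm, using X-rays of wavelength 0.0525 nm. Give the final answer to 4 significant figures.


d = a / sqrt(h^2+k^2+l^2)
d = 0.5349 / sqrt(14) = 0.142958 nm
lambda = 2*d*sin(theta)  =>  sin(theta) = lambda / (2*d)
sin(theta) = 0.0525 / (2 * 0.142958) = 0.18362
theta = 10.58 deg


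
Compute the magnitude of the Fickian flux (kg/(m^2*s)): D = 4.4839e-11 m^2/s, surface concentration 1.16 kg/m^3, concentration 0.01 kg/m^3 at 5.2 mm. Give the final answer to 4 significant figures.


J = -D * (dC/dx) = D * (C1 - C2) / dx
J = 4.4839e-11 * (1.16 - 0.01) / 5.2e-03
J = 9.916e-09 kg/(m^2*s)


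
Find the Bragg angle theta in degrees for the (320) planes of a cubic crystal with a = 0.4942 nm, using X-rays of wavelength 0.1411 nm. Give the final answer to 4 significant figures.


d = a / sqrt(h^2+k^2+l^2)
d = 0.4942 / sqrt(13) = 0.137066 nm
lambda = 2*d*sin(theta)  =>  sin(theta) = lambda / (2*d)
sin(theta) = 0.1411 / (2 * 0.137066) = 0.514714
theta = 30.98 deg


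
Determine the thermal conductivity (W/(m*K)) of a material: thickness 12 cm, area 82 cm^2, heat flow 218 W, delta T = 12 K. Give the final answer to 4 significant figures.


k = Q*L / (A*dT)
L = 0.12 m, A = 8.2e-03 m^2
k = 218 * 0.12 / (8.2e-03 * 12)
k = 265.9 W/(m*K)


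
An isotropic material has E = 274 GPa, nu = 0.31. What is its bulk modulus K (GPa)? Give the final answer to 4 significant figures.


K = E / (3*(1-2*nu))
K = 274 / (3*(1-2*0.31))
K = 240.4 GPa


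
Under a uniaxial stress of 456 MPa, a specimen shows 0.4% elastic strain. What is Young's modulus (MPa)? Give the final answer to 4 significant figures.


E = sigma / epsilon
epsilon = 0.4% = 4e-03
E = 456 / 4e-03
E = 114000 MPa


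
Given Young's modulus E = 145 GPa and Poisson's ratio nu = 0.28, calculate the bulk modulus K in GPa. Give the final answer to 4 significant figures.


K = E / (3*(1-2*nu))
K = 145 / (3*(1-2*0.28))
K = 109.8 GPa


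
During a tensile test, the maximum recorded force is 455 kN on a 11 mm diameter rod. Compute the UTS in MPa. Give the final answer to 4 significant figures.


A0 = pi*(d/2)^2 = pi*(11/2)^2 = 95.0332 mm^2
UTS = F_max / A0 = 455*1000 / 95.0332
UTS = 4788 MPa


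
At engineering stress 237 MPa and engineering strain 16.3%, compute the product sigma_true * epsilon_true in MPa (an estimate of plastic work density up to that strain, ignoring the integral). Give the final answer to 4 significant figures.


sigma_true = sigma_eng * (1 + epsilon_eng)
sigma_true = 237 * (1 + 0.163) = 275.631 MPa
epsilon_true = ln(1 + epsilon_eng)
epsilon_true = ln(1 + 0.163) = 0.151003
sigma_true * epsilon_true = 275.631 * 0.151003 = 41.62 MPa


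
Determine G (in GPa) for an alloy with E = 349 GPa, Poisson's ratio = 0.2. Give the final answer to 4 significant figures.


G = E / (2*(1+nu))
G = 349 / (2*(1+0.2))
G = 145.4 GPa


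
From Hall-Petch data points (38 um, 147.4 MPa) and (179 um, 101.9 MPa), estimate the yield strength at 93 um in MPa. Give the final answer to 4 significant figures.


sigma_y = sigma0 + k / sqrt(d)
1/sqrt(d1) = 1/sqrt(3.8e-05) = 162.221;  1/sqrt(d2) = 74.7435
k = (sigma1 - sigma2) / (1/sqrt(d1) - 1/sqrt(d2)) = (147.4 - 101.9) / (162.221 - 74.7435) = 0.520131 MPa*m^0.5
sigma0 = sigma1 - k/sqrt(d1) = 147.4 - 0.520131*162.221 = 63.0236 MPa
sigma_y(d3) = 63.0236 + 0.520131 / sqrt(9.3e-05) = 117 MPa


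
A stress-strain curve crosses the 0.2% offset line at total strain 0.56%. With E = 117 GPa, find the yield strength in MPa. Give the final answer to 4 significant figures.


Offset strain = 0.002
Elastic strain at yield = total_strain - offset = 5.6e-03 - 0.002 = 3.6e-03
sigma_y = E * elastic_strain = 117000 * 3.6e-03
sigma_y = 421.2 MPa


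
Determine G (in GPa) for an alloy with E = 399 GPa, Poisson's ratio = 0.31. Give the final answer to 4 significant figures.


G = E / (2*(1+nu))
G = 399 / (2*(1+0.31))
G = 152.3 GPa


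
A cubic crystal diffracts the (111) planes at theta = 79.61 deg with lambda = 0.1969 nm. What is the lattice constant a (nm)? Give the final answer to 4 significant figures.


d = lambda / (2*sin(theta))
d = 0.1969 / (2*sin(79.61 deg))
d = 0.100091 nm
a = d * sqrt(h^2+k^2+l^2) = 0.100091 * sqrt(3)
a = 0.1734 nm


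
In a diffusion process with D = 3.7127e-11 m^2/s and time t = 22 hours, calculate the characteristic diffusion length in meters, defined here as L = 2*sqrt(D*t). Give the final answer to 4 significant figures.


t = 22 hr = 79200 s
Diffusion length = 2*sqrt(D*t)
= 2*sqrt(3.7127e-11 * 79200)
= 3.43e-03 m


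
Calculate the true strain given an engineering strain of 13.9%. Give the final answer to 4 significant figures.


epsilon_true = ln(1 + epsilon_eng)
epsilon_true = ln(1 + 0.139)
epsilon_true = 0.1302


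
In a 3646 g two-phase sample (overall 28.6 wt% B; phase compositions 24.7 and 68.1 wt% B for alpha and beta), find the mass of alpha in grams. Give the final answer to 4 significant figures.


f_alpha = (C_beta - C0) / (C_beta - C_alpha)
f_alpha = (68.1 - 28.6) / (68.1 - 24.7) = 0.910138
m_alpha = f_alpha * m_total = 0.910138 * 3646 = 3318 g


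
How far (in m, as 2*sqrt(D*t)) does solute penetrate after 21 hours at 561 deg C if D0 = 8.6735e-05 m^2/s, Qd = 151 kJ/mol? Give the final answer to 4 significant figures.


Step 1: D = D0 * exp(-Qd/(R*T))
T = 834.15 K
D = 8.6735e-05 * exp(-151e3 / (8.314 * 834.15)) = 3.03531e-14 m^2/s
Step 2: L = 2*sqrt(D*t)
t = 21 h = 75600 s
L = 2*sqrt(3.03531e-14 * 75600) = 9.581e-05 m


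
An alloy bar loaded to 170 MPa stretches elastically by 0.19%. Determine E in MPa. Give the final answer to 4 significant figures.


E = sigma / epsilon
epsilon = 0.19% = 1.9e-03
E = 170 / 1.9e-03
E = 89470 MPa


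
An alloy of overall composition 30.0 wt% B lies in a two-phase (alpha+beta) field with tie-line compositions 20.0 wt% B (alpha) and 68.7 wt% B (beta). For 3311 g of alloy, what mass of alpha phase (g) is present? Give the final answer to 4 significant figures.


f_alpha = (C_beta - C0) / (C_beta - C_alpha)
f_alpha = (68.7 - 30.0) / (68.7 - 20.0) = 0.794661
m_alpha = f_alpha * m_total = 0.794661 * 3311 = 2631 g


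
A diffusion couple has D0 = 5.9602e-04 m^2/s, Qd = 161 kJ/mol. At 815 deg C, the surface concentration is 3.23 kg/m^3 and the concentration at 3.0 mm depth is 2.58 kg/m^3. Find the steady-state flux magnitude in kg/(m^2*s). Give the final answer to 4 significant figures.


Step 1: D = D0 * exp(-Qd/(R*T))
T = 815 + 273.15 = 1088.15 K
D = 5.9602e-04 * exp(-161e3 / (8.314 * 1088.15)) = 1.11294e-11 m^2/s
Step 2: J = D * (C1 - C2) / dx
J = 1.11294e-11 * (3.23 - 2.58) / 3e-03
J = 2.411e-09 kg/(m^2*s)


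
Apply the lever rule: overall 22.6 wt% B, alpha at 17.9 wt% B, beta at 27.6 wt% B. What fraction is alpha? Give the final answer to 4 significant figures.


f_alpha = (C_beta - C0) / (C_beta - C_alpha)
f_alpha = (27.6 - 22.6) / (27.6 - 17.9)
f_alpha = 0.5155


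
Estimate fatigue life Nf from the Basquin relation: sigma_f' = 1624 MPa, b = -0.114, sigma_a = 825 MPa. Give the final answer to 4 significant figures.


sigma_a = sigma_f' * (2*Nf)^b
2*Nf = (sigma_a / sigma_f')^(1/b)
2*Nf = (825 / 1624)^(1/-0.114)
2*Nf = 380.282
Nf = 190.1 cycles


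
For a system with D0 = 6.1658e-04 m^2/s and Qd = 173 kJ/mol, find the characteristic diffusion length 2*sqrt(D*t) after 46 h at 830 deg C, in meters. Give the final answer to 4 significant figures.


Step 1: D = D0 * exp(-Qd/(R*T))
T = 1103.15 K
D = 6.1658e-04 * exp(-173e3 / (8.314 * 1103.15)) = 3.96339e-12 m^2/s
Step 2: L = 2*sqrt(D*t)
t = 46 h = 165600 s
L = 2*sqrt(3.96339e-12 * 165600) = 1.62e-03 m


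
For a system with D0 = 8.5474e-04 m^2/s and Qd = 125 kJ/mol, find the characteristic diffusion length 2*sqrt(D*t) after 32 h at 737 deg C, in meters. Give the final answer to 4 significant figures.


Step 1: D = D0 * exp(-Qd/(R*T))
T = 1010.15 K
D = 8.5474e-04 * exp(-125e3 / (8.314 * 1010.15)) = 2.93682e-10 m^2/s
Step 2: L = 2*sqrt(D*t)
t = 32 h = 115200 s
L = 2*sqrt(2.93682e-10 * 115200) = 0.01163 m


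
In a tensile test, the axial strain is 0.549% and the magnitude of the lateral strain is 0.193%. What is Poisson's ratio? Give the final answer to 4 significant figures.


nu = -epsilon_lat / epsilon_axial
Lateral strain is contraction (negative), so using magnitudes:
nu = 0.193 / 0.549
nu = 0.3515


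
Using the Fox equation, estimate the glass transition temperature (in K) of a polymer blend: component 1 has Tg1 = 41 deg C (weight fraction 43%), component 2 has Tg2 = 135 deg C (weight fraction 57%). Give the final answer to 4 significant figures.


1/Tg = w1/Tg1 + w2/Tg2 (in Kelvin)
Tg1 = 314.15 K, Tg2 = 408.15 K
1/Tg = 0.43/314.15 + 0.57/408.15
Tg = 361.6 K


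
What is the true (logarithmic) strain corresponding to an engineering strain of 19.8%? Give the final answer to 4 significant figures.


epsilon_true = ln(1 + epsilon_eng)
epsilon_true = ln(1 + 0.198)
epsilon_true = 0.1807


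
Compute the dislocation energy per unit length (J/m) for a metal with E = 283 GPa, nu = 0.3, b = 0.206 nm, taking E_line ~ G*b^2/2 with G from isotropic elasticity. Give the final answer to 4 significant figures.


Step 1: G = E / (2*(1+nu))
G = 283 / (2*(1+0.3)) = 108.846 GPa = 1.08846e+11 Pa
Step 2: E_line = G*b^2/2
b = 0.206 nm = 2.06e-10 m
E_line = 0.5 * 1.08846e+11 * (2.06e-10)^2 = 2.309e-09 J/m


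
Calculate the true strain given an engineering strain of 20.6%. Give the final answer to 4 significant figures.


epsilon_true = ln(1 + epsilon_eng)
epsilon_true = ln(1 + 0.206)
epsilon_true = 0.1873


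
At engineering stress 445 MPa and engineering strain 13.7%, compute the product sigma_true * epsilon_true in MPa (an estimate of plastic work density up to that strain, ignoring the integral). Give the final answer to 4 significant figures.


sigma_true = sigma_eng * (1 + epsilon_eng)
sigma_true = 445 * (1 + 0.137) = 505.965 MPa
epsilon_true = ln(1 + epsilon_eng)
epsilon_true = ln(1 + 0.137) = 0.128393
sigma_true * epsilon_true = 505.965 * 0.128393 = 64.96 MPa


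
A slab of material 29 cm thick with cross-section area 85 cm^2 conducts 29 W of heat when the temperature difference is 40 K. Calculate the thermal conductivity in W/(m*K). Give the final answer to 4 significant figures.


k = Q*L / (A*dT)
L = 0.29 m, A = 8.5e-03 m^2
k = 29 * 0.29 / (8.5e-03 * 40)
k = 24.74 W/(m*K)


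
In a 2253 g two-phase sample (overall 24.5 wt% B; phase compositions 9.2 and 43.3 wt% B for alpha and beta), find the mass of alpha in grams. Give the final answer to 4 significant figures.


f_alpha = (C_beta - C0) / (C_beta - C_alpha)
f_alpha = (43.3 - 24.5) / (43.3 - 9.2) = 0.55132
m_alpha = f_alpha * m_total = 0.55132 * 2253 = 1242 g


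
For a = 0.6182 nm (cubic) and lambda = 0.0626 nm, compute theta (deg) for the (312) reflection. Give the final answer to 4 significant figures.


d = a / sqrt(h^2+k^2+l^2)
d = 0.6182 / sqrt(14) = 0.165221 nm
lambda = 2*d*sin(theta)  =>  sin(theta) = lambda / (2*d)
sin(theta) = 0.0626 / (2 * 0.165221) = 0.189443
theta = 10.92 deg


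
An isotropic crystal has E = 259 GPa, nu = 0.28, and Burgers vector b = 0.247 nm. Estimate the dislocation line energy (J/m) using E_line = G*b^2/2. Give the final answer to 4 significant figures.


Step 1: G = E / (2*(1+nu))
G = 259 / (2*(1+0.28)) = 101.172 GPa = 1.01172e+11 Pa
Step 2: E_line = G*b^2/2
b = 0.247 nm = 2.47e-10 m
E_line = 0.5 * 1.01172e+11 * (2.47e-10)^2 = 3.086e-09 J/m


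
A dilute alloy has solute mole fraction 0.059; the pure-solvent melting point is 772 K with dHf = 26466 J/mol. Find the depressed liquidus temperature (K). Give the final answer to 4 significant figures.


dT = R*Tm^2*x / dHf
dT = 8.314 * 772^2 * 0.059 / 26466
dT = 11.0461 K
T_new = 772 - 11.0461 = 761 K


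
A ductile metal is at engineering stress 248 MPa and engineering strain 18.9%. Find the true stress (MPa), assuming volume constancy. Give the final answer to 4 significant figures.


sigma_true = sigma_eng * (1 + epsilon_eng)
sigma_true = 248 * (1 + 0.189)
sigma_true = 294.9 MPa


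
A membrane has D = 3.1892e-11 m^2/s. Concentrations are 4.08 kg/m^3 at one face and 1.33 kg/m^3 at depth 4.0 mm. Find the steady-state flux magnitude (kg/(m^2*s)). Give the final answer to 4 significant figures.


J = -D * (dC/dx) = D * (C1 - C2) / dx
J = 3.1892e-11 * (4.08 - 1.33) / 4e-03
J = 2.193e-08 kg/(m^2*s)


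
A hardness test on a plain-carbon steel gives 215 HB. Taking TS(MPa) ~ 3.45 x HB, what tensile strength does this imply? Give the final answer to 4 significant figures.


TS (MPa) = 3.45 * HB
TS = 3.45 * 215
TS = 741.8 MPa


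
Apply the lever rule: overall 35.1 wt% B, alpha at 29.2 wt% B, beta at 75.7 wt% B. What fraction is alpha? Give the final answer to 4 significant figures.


f_alpha = (C_beta - C0) / (C_beta - C_alpha)
f_alpha = (75.7 - 35.1) / (75.7 - 29.2)
f_alpha = 0.8731


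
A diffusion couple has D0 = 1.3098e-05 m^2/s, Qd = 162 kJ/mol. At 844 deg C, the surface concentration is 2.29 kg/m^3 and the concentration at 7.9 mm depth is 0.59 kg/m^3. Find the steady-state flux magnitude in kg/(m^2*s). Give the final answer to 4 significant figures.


Step 1: D = D0 * exp(-Qd/(R*T))
T = 844 + 273.15 = 1117.15 K
D = 1.3098e-05 * exp(-162e3 / (8.314 * 1117.15)) = 3.48569e-13 m^2/s
Step 2: J = D * (C1 - C2) / dx
J = 3.48569e-13 * (2.29 - 0.59) / 7.9e-03
J = 7.501e-11 kg/(m^2*s)


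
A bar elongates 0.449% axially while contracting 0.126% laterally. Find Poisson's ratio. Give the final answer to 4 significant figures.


nu = -epsilon_lat / epsilon_axial
Lateral strain is contraction (negative), so using magnitudes:
nu = 0.126 / 0.449
nu = 0.2806


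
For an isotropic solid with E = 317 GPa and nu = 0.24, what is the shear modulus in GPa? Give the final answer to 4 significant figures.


G = E / (2*(1+nu))
G = 317 / (2*(1+0.24))
G = 127.8 GPa


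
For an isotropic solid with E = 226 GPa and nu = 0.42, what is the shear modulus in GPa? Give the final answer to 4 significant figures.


G = E / (2*(1+nu))
G = 226 / (2*(1+0.42))
G = 79.58 GPa


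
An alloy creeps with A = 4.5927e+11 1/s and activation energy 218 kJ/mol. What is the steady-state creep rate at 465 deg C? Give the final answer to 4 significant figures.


rate = A * exp(-Q / (R*T))
T = 465 + 273.15 = 738.15 K
rate = 4.5927e+11 * exp(-218e3 / (8.314 * 738.15))
rate = 1.718e-04 1/s


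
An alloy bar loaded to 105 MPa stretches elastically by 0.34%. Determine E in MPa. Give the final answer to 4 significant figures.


E = sigma / epsilon
epsilon = 0.34% = 3.4e-03
E = 105 / 3.4e-03
E = 30880 MPa


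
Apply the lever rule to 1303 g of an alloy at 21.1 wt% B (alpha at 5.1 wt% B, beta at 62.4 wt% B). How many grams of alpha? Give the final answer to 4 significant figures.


f_alpha = (C_beta - C0) / (C_beta - C_alpha)
f_alpha = (62.4 - 21.1) / (62.4 - 5.1) = 0.720768
m_alpha = f_alpha * m_total = 0.720768 * 1303 = 939.2 g


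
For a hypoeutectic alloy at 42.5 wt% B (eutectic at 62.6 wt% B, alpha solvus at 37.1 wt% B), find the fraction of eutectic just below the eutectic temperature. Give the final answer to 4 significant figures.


f_primary = (C_e - C0) / (C_e - C_alpha_max)
f_primary = (62.6 - 42.5) / (62.6 - 37.1)
f_primary = 0.788235
f_eutectic = 1 - 0.788235 = 0.2118


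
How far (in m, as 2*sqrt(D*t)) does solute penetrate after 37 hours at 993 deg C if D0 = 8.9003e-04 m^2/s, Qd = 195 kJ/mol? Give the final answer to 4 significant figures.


Step 1: D = D0 * exp(-Qd/(R*T))
T = 1266.15 K
D = 8.9003e-04 * exp(-195e3 / (8.314 * 1266.15)) = 8.02504e-12 m^2/s
Step 2: L = 2*sqrt(D*t)
t = 37 h = 133200 s
L = 2*sqrt(8.02504e-12 * 133200) = 2.068e-03 m


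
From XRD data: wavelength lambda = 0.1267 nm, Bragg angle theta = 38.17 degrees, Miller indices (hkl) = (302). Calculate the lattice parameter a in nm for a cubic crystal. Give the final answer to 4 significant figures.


d = lambda / (2*sin(theta))
d = 0.1267 / (2*sin(38.17 deg))
d = 0.102509 nm
a = d * sqrt(h^2+k^2+l^2) = 0.102509 * sqrt(13)
a = 0.3696 nm


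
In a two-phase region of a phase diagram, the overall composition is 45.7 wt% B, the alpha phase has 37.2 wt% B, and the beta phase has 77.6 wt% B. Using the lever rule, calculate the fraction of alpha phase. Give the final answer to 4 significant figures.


f_alpha = (C_beta - C0) / (C_beta - C_alpha)
f_alpha = (77.6 - 45.7) / (77.6 - 37.2)
f_alpha = 0.7896


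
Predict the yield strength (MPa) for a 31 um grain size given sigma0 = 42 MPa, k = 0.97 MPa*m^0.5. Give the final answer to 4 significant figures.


sigma_y = sigma0 + k / sqrt(d)
d = 31 um = 3.1e-05 m
sigma_y = 42 + 0.97 / sqrt(3.1e-05)
sigma_y = 216.2 MPa


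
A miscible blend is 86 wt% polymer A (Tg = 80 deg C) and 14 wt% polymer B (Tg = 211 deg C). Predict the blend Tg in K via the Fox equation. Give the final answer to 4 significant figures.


1/Tg = w1/Tg1 + w2/Tg2 (in Kelvin)
Tg1 = 353.15 K, Tg2 = 484.15 K
1/Tg = 0.86/353.15 + 0.14/484.15
Tg = 367.1 K


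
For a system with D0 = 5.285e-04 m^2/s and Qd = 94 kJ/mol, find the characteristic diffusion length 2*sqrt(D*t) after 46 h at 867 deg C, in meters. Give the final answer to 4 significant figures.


Step 1: D = D0 * exp(-Qd/(R*T))
T = 1140.15 K
D = 5.285e-04 * exp(-94e3 / (8.314 * 1140.15)) = 2.60849e-08 m^2/s
Step 2: L = 2*sqrt(D*t)
t = 46 h = 165600 s
L = 2*sqrt(2.60849e-08 * 165600) = 0.1314 m


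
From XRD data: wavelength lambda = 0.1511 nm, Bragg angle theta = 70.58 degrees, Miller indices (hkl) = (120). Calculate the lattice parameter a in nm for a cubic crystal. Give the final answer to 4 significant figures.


d = lambda / (2*sin(theta))
d = 0.1511 / (2*sin(70.58 deg))
d = 0.0801076 nm
a = d * sqrt(h^2+k^2+l^2) = 0.0801076 * sqrt(5)
a = 0.1791 nm


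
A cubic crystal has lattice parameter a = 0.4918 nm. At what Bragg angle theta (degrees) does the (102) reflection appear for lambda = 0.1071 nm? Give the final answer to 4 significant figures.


d = a / sqrt(h^2+k^2+l^2)
d = 0.4918 / sqrt(5) = 0.21994 nm
lambda = 2*d*sin(theta)  =>  sin(theta) = lambda / (2*d)
sin(theta) = 0.1071 / (2 * 0.21994) = 0.243476
theta = 14.09 deg


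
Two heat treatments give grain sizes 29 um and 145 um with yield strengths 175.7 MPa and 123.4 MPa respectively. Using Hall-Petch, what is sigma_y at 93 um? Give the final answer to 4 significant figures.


sigma_y = sigma0 + k / sqrt(d)
1/sqrt(d1) = 1/sqrt(2.9e-05) = 185.695;  1/sqrt(d2) = 83.0455
k = (sigma1 - sigma2) / (1/sqrt(d1) - 1/sqrt(d2)) = (175.7 - 123.4) / (185.695 - 83.0455) = 0.509499 MPa*m^0.5
sigma0 = sigma1 - k/sqrt(d1) = 175.7 - 0.509499*185.695 = 81.0884 MPa
sigma_y(d3) = 81.0884 + 0.509499 / sqrt(9.3e-05) = 133.9 MPa


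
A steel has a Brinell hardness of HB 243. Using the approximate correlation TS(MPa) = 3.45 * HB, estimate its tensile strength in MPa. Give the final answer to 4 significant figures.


TS (MPa) = 3.45 * HB
TS = 3.45 * 243
TS = 838.4 MPa


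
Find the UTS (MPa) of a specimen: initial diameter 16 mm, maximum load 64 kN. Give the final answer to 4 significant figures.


A0 = pi*(d/2)^2 = pi*(16/2)^2 = 201.062 mm^2
UTS = F_max / A0 = 64*1000 / 201.062
UTS = 318.3 MPa


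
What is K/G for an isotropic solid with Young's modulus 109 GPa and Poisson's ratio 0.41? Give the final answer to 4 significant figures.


G = E / (2*(1+nu))
G = 109 / (2*(1+0.41)) = 38.6525 GPa
K = E / (3*(1-2*nu))
K = 109 / (3*(1-2*0.41)) = 201.852 GPa
K/G = 201.852 / 38.6525 = 5.222


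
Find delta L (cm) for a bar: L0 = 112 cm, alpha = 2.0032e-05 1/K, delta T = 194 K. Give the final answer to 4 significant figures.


dL = L0 * alpha * dT
dL = 112 * 2.0032e-05 * 194
dL = 0.4353 cm


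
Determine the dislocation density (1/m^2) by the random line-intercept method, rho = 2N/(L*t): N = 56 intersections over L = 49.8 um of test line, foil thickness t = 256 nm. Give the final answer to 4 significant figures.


rho = 2N / (L * t)
L = 49.8 um = 4.98e-05 m, t = 256 nm = 2.56e-07 m
rho = 2 * 56 / (4.98e-05 * 2.56e-07)
rho = 8.785e+12 1/m^2


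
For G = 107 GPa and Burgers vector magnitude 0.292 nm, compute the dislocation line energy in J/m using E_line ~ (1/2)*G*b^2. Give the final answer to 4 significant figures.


E = G*b^2/2
b = 0.292 nm = 2.92e-10 m
G = 107 GPa = 1.07e+11 Pa
E = 0.5 * 1.07e+11 * (2.92e-10)^2
E = 4.562e-09 J/m


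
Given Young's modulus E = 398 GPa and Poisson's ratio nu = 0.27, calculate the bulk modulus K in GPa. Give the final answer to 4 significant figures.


K = E / (3*(1-2*nu))
K = 398 / (3*(1-2*0.27))
K = 288.4 GPa


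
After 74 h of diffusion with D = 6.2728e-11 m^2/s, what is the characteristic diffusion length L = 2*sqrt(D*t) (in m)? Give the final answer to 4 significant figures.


t = 74 hr = 266400 s
Diffusion length = 2*sqrt(D*t)
= 2*sqrt(6.2728e-11 * 266400)
= 8.176e-03 m


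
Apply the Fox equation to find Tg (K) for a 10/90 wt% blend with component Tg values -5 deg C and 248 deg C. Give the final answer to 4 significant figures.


1/Tg = w1/Tg1 + w2/Tg2 (in Kelvin)
Tg1 = 268.15 K, Tg2 = 521.15 K
1/Tg = 0.1/268.15 + 0.9/521.15
Tg = 476.2 K


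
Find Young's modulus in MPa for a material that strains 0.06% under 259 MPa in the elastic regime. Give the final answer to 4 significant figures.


E = sigma / epsilon
epsilon = 0.06% = 6e-04
E = 259 / 6e-04
E = 431700 MPa


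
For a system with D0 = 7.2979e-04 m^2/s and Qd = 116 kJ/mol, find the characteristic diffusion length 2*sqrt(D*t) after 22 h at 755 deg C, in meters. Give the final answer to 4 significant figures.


Step 1: D = D0 * exp(-Qd/(R*T))
T = 1028.15 K
D = 7.2979e-04 * exp(-116e3 / (8.314 * 1028.15)) = 9.32532e-10 m^2/s
Step 2: L = 2*sqrt(D*t)
t = 22 h = 79200 s
L = 2*sqrt(9.32532e-10 * 79200) = 0.01719 m


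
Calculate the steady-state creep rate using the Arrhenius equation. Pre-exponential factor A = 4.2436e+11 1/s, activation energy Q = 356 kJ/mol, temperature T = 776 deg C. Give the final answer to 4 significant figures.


rate = A * exp(-Q / (R*T))
T = 776 + 273.15 = 1049.15 K
rate = 4.2436e+11 * exp(-356e3 / (8.314 * 1049.15))
rate = 7.993e-07 1/s


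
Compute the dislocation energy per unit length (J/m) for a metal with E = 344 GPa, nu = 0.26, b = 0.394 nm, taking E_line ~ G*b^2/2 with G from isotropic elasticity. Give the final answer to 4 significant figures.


Step 1: G = E / (2*(1+nu))
G = 344 / (2*(1+0.26)) = 136.508 GPa = 1.36508e+11 Pa
Step 2: E_line = G*b^2/2
b = 0.394 nm = 3.94e-10 m
E_line = 0.5 * 1.36508e+11 * (3.94e-10)^2 = 1.06e-08 J/m


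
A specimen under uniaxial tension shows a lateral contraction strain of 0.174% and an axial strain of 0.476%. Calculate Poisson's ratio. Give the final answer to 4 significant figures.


nu = -epsilon_lat / epsilon_axial
Lateral strain is contraction (negative), so using magnitudes:
nu = 0.174 / 0.476
nu = 0.3655


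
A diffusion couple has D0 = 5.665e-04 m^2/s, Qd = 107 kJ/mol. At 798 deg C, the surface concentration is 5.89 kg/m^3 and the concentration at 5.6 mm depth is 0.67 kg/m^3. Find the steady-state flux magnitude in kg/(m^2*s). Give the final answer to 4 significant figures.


Step 1: D = D0 * exp(-Qd/(R*T))
T = 798 + 273.15 = 1071.15 K
D = 5.665e-04 * exp(-107e3 / (8.314 * 1071.15)) = 3.4289e-09 m^2/s
Step 2: J = D * (C1 - C2) / dx
J = 3.4289e-09 * (5.89 - 0.67) / 5.6e-03
J = 3.196e-06 kg/(m^2*s)


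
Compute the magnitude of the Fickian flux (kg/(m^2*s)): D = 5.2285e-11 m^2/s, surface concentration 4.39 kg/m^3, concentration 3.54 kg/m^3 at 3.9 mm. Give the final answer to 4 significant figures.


J = -D * (dC/dx) = D * (C1 - C2) / dx
J = 5.2285e-11 * (4.39 - 3.54) / 3.9e-03
J = 1.14e-08 kg/(m^2*s)


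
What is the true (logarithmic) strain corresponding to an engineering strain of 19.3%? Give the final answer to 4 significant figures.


epsilon_true = ln(1 + epsilon_eng)
epsilon_true = ln(1 + 0.193)
epsilon_true = 0.1765
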